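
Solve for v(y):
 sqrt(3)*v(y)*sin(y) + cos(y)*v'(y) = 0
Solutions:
 v(y) = C1*cos(y)^(sqrt(3))


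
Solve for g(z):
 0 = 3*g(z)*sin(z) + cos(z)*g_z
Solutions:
 g(z) = C1*cos(z)^3


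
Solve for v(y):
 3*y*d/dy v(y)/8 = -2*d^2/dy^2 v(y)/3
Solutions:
 v(y) = C1 + C2*erf(3*sqrt(2)*y/8)


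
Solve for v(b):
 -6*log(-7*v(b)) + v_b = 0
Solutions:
 -Integral(1/(log(-_y) + log(7)), (_y, v(b)))/6 = C1 - b


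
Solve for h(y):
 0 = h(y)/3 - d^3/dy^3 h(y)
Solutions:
 h(y) = C3*exp(3^(2/3)*y/3) + (C1*sin(3^(1/6)*y/2) + C2*cos(3^(1/6)*y/2))*exp(-3^(2/3)*y/6)


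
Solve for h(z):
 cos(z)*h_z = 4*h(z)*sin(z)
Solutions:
 h(z) = C1/cos(z)^4


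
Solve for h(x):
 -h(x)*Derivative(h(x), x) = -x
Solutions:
 h(x) = -sqrt(C1 + x^2)
 h(x) = sqrt(C1 + x^2)


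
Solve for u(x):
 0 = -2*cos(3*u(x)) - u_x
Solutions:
 u(x) = -asin((C1 + exp(12*x))/(C1 - exp(12*x)))/3 + pi/3
 u(x) = asin((C1 + exp(12*x))/(C1 - exp(12*x)))/3


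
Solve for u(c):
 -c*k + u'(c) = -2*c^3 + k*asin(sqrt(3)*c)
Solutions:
 u(c) = C1 - c^4/2 + c^2*k/2 + k*(c*asin(sqrt(3)*c) + sqrt(3)*sqrt(1 - 3*c^2)/3)


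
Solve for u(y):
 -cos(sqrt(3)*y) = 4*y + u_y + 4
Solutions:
 u(y) = C1 - 2*y^2 - 4*y - sqrt(3)*sin(sqrt(3)*y)/3


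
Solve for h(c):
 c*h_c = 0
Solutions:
 h(c) = C1


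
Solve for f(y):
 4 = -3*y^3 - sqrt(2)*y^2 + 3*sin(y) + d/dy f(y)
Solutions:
 f(y) = C1 + 3*y^4/4 + sqrt(2)*y^3/3 + 4*y + 3*cos(y)


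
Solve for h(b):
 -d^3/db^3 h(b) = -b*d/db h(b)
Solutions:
 h(b) = C1 + Integral(C2*airyai(b) + C3*airybi(b), b)


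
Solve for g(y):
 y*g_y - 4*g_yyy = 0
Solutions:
 g(y) = C1 + Integral(C2*airyai(2^(1/3)*y/2) + C3*airybi(2^(1/3)*y/2), y)


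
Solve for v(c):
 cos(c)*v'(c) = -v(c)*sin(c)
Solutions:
 v(c) = C1*cos(c)


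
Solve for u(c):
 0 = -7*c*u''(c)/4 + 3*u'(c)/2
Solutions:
 u(c) = C1 + C2*c^(13/7)


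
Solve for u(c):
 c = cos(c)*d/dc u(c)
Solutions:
 u(c) = C1 + Integral(c/cos(c), c)


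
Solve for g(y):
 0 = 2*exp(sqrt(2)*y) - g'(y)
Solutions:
 g(y) = C1 + sqrt(2)*exp(sqrt(2)*y)


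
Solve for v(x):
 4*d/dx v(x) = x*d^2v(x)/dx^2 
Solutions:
 v(x) = C1 + C2*x^5


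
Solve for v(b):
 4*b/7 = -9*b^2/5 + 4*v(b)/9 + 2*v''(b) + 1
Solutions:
 v(b) = C1*sin(sqrt(2)*b/3) + C2*cos(sqrt(2)*b/3) + 81*b^2/20 + 9*b/7 - 387/10


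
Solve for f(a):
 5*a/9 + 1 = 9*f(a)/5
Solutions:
 f(a) = 25*a/81 + 5/9


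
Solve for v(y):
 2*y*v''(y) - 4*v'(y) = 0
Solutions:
 v(y) = C1 + C2*y^3


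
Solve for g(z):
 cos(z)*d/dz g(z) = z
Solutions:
 g(z) = C1 + Integral(z/cos(z), z)


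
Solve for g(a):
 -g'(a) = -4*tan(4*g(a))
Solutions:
 g(a) = -asin(C1*exp(16*a))/4 + pi/4
 g(a) = asin(C1*exp(16*a))/4


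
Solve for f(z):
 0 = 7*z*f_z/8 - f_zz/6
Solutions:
 f(z) = C1 + C2*erfi(sqrt(42)*z/4)


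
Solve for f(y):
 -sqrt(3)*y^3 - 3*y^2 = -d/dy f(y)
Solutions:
 f(y) = C1 + sqrt(3)*y^4/4 + y^3


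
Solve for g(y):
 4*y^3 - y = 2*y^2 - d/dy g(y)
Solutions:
 g(y) = C1 - y^4 + 2*y^3/3 + y^2/2


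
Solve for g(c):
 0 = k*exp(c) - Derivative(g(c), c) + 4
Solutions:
 g(c) = C1 + 4*c + k*exp(c)


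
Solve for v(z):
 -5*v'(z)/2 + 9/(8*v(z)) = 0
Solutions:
 v(z) = -sqrt(C1 + 90*z)/10
 v(z) = sqrt(C1 + 90*z)/10


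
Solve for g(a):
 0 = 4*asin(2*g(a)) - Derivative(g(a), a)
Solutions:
 Integral(1/asin(2*_y), (_y, g(a))) = C1 + 4*a


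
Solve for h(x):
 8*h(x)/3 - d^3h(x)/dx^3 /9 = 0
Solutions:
 h(x) = C3*exp(2*3^(1/3)*x) + (C1*sin(3^(5/6)*x) + C2*cos(3^(5/6)*x))*exp(-3^(1/3)*x)


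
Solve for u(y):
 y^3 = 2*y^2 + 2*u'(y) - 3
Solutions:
 u(y) = C1 + y^4/8 - y^3/3 + 3*y/2


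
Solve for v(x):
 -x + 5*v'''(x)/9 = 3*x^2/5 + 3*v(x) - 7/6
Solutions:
 v(x) = C3*exp(3*5^(2/3)*x/5) - x^2/5 - x/3 + (C1*sin(3*sqrt(3)*5^(2/3)*x/10) + C2*cos(3*sqrt(3)*5^(2/3)*x/10))*exp(-3*5^(2/3)*x/10) + 7/18


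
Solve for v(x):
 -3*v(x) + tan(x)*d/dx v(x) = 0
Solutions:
 v(x) = C1*sin(x)^3


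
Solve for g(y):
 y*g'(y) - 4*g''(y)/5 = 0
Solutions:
 g(y) = C1 + C2*erfi(sqrt(10)*y/4)


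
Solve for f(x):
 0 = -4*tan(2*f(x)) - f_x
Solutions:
 f(x) = -asin(C1*exp(-8*x))/2 + pi/2
 f(x) = asin(C1*exp(-8*x))/2


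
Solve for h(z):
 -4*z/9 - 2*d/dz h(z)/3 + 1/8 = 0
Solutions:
 h(z) = C1 - z^2/3 + 3*z/16


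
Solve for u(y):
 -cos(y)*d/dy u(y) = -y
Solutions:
 u(y) = C1 + Integral(y/cos(y), y)


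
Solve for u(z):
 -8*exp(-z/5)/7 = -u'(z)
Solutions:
 u(z) = C1 - 40*exp(-z/5)/7


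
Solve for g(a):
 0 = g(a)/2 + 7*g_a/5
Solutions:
 g(a) = C1*exp(-5*a/14)


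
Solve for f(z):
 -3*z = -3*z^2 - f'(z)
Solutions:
 f(z) = C1 - z^3 + 3*z^2/2


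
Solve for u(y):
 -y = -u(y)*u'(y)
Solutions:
 u(y) = -sqrt(C1 + y^2)
 u(y) = sqrt(C1 + y^2)


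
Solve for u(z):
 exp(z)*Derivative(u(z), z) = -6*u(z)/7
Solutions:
 u(z) = C1*exp(6*exp(-z)/7)


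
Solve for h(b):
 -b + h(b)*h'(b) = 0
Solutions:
 h(b) = -sqrt(C1 + b^2)
 h(b) = sqrt(C1 + b^2)


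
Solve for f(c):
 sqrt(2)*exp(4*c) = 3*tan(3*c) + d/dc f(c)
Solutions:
 f(c) = C1 + sqrt(2)*exp(4*c)/4 + log(cos(3*c))


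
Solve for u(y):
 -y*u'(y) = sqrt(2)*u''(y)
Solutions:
 u(y) = C1 + C2*erf(2^(1/4)*y/2)


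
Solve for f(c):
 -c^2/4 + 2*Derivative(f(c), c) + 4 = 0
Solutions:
 f(c) = C1 + c^3/24 - 2*c


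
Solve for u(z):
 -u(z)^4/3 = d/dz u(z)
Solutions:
 u(z) = (-1 - sqrt(3)*I)*(1/(C1 + z))^(1/3)/2
 u(z) = (-1 + sqrt(3)*I)*(1/(C1 + z))^(1/3)/2
 u(z) = (1/(C1 + z))^(1/3)


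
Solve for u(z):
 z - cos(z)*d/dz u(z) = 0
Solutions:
 u(z) = C1 + Integral(z/cos(z), z)


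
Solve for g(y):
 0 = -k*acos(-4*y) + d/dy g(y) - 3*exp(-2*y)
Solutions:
 g(y) = C1 + k*y*acos(-4*y) + k*sqrt(1 - 16*y^2)/4 - 3*exp(-2*y)/2


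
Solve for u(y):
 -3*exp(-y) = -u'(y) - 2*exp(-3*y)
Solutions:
 u(y) = C1 - 3*exp(-y) + 2*exp(-3*y)/3


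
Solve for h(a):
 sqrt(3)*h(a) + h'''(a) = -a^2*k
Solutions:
 h(a) = C3*exp(-3^(1/6)*a) - sqrt(3)*a^2*k/3 + (C1*sin(3^(2/3)*a/2) + C2*cos(3^(2/3)*a/2))*exp(3^(1/6)*a/2)


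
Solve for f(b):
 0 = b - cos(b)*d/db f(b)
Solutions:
 f(b) = C1 + Integral(b/cos(b), b)


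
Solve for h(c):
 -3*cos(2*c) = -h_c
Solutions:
 h(c) = C1 + 3*sin(2*c)/2


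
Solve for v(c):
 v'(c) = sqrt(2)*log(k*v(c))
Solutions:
 li(k*v(c))/k = C1 + sqrt(2)*c


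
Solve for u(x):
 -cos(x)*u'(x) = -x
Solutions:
 u(x) = C1 + Integral(x/cos(x), x)


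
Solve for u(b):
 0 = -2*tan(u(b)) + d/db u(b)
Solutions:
 u(b) = pi - asin(C1*exp(2*b))
 u(b) = asin(C1*exp(2*b))


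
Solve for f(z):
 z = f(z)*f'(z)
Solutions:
 f(z) = -sqrt(C1 + z^2)
 f(z) = sqrt(C1 + z^2)


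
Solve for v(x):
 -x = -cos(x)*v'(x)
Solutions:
 v(x) = C1 + Integral(x/cos(x), x)


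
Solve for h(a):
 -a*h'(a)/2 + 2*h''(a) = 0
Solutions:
 h(a) = C1 + C2*erfi(sqrt(2)*a/4)


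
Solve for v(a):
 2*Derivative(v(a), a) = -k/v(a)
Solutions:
 v(a) = -sqrt(C1 - a*k)
 v(a) = sqrt(C1 - a*k)


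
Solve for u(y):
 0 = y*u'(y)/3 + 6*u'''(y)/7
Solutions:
 u(y) = C1 + Integral(C2*airyai(-84^(1/3)*y/6) + C3*airybi(-84^(1/3)*y/6), y)


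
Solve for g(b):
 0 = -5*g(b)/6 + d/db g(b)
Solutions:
 g(b) = C1*exp(5*b/6)


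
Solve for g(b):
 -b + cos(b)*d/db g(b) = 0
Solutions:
 g(b) = C1 + Integral(b/cos(b), b)


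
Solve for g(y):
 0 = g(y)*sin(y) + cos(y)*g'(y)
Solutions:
 g(y) = C1*cos(y)


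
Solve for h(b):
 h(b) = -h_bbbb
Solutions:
 h(b) = (C1*sin(sqrt(2)*b/2) + C2*cos(sqrt(2)*b/2))*exp(-sqrt(2)*b/2) + (C3*sin(sqrt(2)*b/2) + C4*cos(sqrt(2)*b/2))*exp(sqrt(2)*b/2)


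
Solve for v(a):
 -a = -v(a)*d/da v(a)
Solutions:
 v(a) = -sqrt(C1 + a^2)
 v(a) = sqrt(C1 + a^2)


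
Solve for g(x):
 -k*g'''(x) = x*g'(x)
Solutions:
 g(x) = C1 + Integral(C2*airyai(x*(-1/k)^(1/3)) + C3*airybi(x*(-1/k)^(1/3)), x)


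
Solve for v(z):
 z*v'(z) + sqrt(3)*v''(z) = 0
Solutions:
 v(z) = C1 + C2*erf(sqrt(2)*3^(3/4)*z/6)


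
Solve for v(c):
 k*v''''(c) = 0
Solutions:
 v(c) = C1 + C2*c + C3*c^2 + C4*c^3


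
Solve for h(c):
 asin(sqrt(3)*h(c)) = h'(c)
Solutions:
 Integral(1/asin(sqrt(3)*_y), (_y, h(c))) = C1 + c


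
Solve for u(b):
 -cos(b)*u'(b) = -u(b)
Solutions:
 u(b) = C1*sqrt(sin(b) + 1)/sqrt(sin(b) - 1)


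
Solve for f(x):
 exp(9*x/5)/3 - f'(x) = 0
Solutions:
 f(x) = C1 + 5*exp(9*x/5)/27


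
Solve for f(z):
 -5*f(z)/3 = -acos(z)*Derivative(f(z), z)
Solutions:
 f(z) = C1*exp(5*Integral(1/acos(z), z)/3)


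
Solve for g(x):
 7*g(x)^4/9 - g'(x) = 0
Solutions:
 g(x) = 3^(1/3)*(-1/(C1 + 7*x))^(1/3)
 g(x) = (-1/(C1 + 7*x))^(1/3)*(-3^(1/3) - 3^(5/6)*I)/2
 g(x) = (-1/(C1 + 7*x))^(1/3)*(-3^(1/3) + 3^(5/6)*I)/2


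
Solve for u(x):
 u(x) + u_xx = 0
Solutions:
 u(x) = C1*sin(x) + C2*cos(x)


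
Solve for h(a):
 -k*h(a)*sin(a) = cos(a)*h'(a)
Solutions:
 h(a) = C1*exp(k*log(cos(a)))


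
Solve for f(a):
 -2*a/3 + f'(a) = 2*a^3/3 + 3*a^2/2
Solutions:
 f(a) = C1 + a^4/6 + a^3/2 + a^2/3


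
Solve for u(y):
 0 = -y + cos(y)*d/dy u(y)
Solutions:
 u(y) = C1 + Integral(y/cos(y), y)


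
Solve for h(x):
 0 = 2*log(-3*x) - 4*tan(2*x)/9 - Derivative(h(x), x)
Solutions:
 h(x) = C1 + 2*x*log(-x) - 2*x + 2*x*log(3) + 2*log(cos(2*x))/9


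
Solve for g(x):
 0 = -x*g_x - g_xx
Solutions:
 g(x) = C1 + C2*erf(sqrt(2)*x/2)


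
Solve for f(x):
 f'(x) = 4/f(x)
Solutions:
 f(x) = -sqrt(C1 + 8*x)
 f(x) = sqrt(C1 + 8*x)


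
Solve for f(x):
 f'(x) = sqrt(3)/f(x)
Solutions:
 f(x) = -sqrt(C1 + 2*sqrt(3)*x)
 f(x) = sqrt(C1 + 2*sqrt(3)*x)


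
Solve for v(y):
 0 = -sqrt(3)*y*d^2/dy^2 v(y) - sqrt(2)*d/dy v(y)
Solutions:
 v(y) = C1 + C2*y^(1 - sqrt(6)/3)


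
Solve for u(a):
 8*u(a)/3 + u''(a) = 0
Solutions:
 u(a) = C1*sin(2*sqrt(6)*a/3) + C2*cos(2*sqrt(6)*a/3)


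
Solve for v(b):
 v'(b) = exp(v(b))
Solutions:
 v(b) = log(-1/(C1 + b))


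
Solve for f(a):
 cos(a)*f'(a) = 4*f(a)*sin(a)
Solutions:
 f(a) = C1/cos(a)^4


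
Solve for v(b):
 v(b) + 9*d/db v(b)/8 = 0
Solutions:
 v(b) = C1*exp(-8*b/9)


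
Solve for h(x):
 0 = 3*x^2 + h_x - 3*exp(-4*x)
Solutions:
 h(x) = C1 - x^3 - 3*exp(-4*x)/4


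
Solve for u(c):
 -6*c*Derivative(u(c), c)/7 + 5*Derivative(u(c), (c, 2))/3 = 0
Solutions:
 u(c) = C1 + C2*erfi(3*sqrt(35)*c/35)


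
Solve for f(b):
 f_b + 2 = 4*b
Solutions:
 f(b) = C1 + 2*b^2 - 2*b


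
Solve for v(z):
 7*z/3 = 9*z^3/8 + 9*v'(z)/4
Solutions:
 v(z) = C1 - z^4/8 + 14*z^2/27


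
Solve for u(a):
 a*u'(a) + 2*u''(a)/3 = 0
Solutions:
 u(a) = C1 + C2*erf(sqrt(3)*a/2)


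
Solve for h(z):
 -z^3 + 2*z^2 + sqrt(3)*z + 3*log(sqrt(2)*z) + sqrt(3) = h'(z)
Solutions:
 h(z) = C1 - z^4/4 + 2*z^3/3 + sqrt(3)*z^2/2 + 3*z*log(z) - 3*z + 3*z*log(2)/2 + sqrt(3)*z


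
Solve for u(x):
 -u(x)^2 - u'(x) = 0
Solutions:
 u(x) = 1/(C1 + x)


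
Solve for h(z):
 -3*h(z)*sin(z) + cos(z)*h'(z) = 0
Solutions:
 h(z) = C1/cos(z)^3


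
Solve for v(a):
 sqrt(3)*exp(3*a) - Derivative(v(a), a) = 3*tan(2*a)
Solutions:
 v(a) = C1 + sqrt(3)*exp(3*a)/3 + 3*log(cos(2*a))/2


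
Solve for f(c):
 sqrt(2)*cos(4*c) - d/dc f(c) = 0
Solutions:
 f(c) = C1 + sqrt(2)*sin(4*c)/4


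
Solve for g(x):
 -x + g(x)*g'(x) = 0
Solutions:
 g(x) = -sqrt(C1 + x^2)
 g(x) = sqrt(C1 + x^2)


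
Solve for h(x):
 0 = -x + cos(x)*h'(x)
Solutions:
 h(x) = C1 + Integral(x/cos(x), x)


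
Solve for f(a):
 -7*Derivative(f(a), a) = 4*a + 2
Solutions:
 f(a) = C1 - 2*a^2/7 - 2*a/7


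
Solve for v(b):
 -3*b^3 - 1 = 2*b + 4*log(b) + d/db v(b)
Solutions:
 v(b) = C1 - 3*b^4/4 - b^2 - 4*b*log(b) + 3*b


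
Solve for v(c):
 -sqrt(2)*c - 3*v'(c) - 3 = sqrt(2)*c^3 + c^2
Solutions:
 v(c) = C1 - sqrt(2)*c^4/12 - c^3/9 - sqrt(2)*c^2/6 - c


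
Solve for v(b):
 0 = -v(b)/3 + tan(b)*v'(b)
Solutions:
 v(b) = C1*sin(b)^(1/3)


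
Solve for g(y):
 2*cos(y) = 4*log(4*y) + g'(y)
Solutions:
 g(y) = C1 - 4*y*log(y) - 8*y*log(2) + 4*y + 2*sin(y)


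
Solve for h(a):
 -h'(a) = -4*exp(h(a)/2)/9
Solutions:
 h(a) = 2*log(-1/(C1 + 4*a)) + 2*log(18)


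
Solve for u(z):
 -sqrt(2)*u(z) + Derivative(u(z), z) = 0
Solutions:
 u(z) = C1*exp(sqrt(2)*z)


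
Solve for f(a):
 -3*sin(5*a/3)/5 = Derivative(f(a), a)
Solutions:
 f(a) = C1 + 9*cos(5*a/3)/25


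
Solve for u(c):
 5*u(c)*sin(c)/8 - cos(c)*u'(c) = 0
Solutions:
 u(c) = C1/cos(c)^(5/8)


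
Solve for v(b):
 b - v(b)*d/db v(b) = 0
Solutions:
 v(b) = -sqrt(C1 + b^2)
 v(b) = sqrt(C1 + b^2)


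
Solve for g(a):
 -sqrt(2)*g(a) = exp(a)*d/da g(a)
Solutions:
 g(a) = C1*exp(sqrt(2)*exp(-a))


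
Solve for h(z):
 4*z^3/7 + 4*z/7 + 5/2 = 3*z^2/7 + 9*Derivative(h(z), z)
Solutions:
 h(z) = C1 + z^4/63 - z^3/63 + 2*z^2/63 + 5*z/18


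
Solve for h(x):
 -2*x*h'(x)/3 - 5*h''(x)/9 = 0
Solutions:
 h(x) = C1 + C2*erf(sqrt(15)*x/5)


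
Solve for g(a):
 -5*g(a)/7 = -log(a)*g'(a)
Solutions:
 g(a) = C1*exp(5*li(a)/7)


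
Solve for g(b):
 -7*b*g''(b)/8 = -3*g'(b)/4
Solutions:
 g(b) = C1 + C2*b^(13/7)


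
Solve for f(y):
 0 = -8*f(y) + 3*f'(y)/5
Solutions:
 f(y) = C1*exp(40*y/3)


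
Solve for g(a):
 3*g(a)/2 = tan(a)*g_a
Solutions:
 g(a) = C1*sin(a)^(3/2)


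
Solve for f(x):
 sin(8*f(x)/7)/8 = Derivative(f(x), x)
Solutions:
 -x/8 + 7*log(cos(8*f(x)/7) - 1)/16 - 7*log(cos(8*f(x)/7) + 1)/16 = C1


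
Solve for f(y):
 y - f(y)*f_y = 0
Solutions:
 f(y) = -sqrt(C1 + y^2)
 f(y) = sqrt(C1 + y^2)


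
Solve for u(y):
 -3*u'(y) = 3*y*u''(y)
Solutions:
 u(y) = C1 + C2*log(y)


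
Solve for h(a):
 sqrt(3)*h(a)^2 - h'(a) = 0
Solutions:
 h(a) = -1/(C1 + sqrt(3)*a)


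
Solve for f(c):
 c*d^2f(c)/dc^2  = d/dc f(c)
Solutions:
 f(c) = C1 + C2*c^2


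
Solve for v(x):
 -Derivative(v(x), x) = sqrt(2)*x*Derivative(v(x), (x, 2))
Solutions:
 v(x) = C1 + C2*x^(1 - sqrt(2)/2)


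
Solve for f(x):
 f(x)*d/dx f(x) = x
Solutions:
 f(x) = -sqrt(C1 + x^2)
 f(x) = sqrt(C1 + x^2)


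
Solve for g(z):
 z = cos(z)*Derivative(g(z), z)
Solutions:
 g(z) = C1 + Integral(z/cos(z), z)


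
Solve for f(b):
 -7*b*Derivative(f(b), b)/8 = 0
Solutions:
 f(b) = C1


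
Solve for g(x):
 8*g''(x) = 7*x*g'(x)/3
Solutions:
 g(x) = C1 + C2*erfi(sqrt(21)*x/12)


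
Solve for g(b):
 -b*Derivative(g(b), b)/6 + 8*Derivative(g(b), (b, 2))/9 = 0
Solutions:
 g(b) = C1 + C2*erfi(sqrt(6)*b/8)


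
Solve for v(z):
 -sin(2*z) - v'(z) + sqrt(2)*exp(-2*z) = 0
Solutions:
 v(z) = C1 + cos(2*z)/2 - sqrt(2)*exp(-2*z)/2


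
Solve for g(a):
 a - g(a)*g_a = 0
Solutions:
 g(a) = -sqrt(C1 + a^2)
 g(a) = sqrt(C1 + a^2)


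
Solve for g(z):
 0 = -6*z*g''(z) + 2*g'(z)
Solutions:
 g(z) = C1 + C2*z^(4/3)


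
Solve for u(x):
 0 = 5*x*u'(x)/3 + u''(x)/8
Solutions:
 u(x) = C1 + C2*erf(2*sqrt(15)*x/3)


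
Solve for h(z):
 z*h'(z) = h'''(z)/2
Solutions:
 h(z) = C1 + Integral(C2*airyai(2^(1/3)*z) + C3*airybi(2^(1/3)*z), z)


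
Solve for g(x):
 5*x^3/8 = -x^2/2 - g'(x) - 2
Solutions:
 g(x) = C1 - 5*x^4/32 - x^3/6 - 2*x


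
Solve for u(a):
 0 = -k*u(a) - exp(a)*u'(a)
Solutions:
 u(a) = C1*exp(k*exp(-a))


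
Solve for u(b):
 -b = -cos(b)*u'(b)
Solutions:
 u(b) = C1 + Integral(b/cos(b), b)


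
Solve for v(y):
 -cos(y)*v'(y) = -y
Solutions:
 v(y) = C1 + Integral(y/cos(y), y)


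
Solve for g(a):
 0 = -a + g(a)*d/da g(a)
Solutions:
 g(a) = -sqrt(C1 + a^2)
 g(a) = sqrt(C1 + a^2)


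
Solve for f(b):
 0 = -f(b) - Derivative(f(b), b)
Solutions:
 f(b) = C1*exp(-b)


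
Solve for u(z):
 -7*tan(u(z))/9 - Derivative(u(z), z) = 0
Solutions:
 u(z) = pi - asin(C1*exp(-7*z/9))
 u(z) = asin(C1*exp(-7*z/9))


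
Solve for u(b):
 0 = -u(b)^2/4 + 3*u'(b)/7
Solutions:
 u(b) = -12/(C1 + 7*b)


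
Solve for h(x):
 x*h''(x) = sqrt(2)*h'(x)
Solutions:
 h(x) = C1 + C2*x^(1 + sqrt(2))


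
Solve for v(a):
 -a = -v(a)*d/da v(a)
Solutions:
 v(a) = -sqrt(C1 + a^2)
 v(a) = sqrt(C1 + a^2)


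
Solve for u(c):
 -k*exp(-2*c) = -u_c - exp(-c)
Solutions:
 u(c) = C1 - k*exp(-2*c)/2 + exp(-c)


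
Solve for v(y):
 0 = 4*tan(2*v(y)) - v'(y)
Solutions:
 v(y) = -asin(C1*exp(8*y))/2 + pi/2
 v(y) = asin(C1*exp(8*y))/2


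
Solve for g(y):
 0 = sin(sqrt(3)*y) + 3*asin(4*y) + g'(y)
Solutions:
 g(y) = C1 - 3*y*asin(4*y) - 3*sqrt(1 - 16*y^2)/4 + sqrt(3)*cos(sqrt(3)*y)/3


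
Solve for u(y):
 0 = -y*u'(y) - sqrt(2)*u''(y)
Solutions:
 u(y) = C1 + C2*erf(2^(1/4)*y/2)


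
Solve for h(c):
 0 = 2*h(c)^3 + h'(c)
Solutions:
 h(c) = -sqrt(2)*sqrt(-1/(C1 - 2*c))/2
 h(c) = sqrt(2)*sqrt(-1/(C1 - 2*c))/2


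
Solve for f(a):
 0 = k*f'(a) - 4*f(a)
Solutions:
 f(a) = C1*exp(4*a/k)


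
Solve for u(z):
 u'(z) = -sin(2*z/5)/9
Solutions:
 u(z) = C1 + 5*cos(2*z/5)/18


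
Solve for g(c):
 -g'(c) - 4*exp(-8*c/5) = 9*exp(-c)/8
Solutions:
 g(c) = C1 + 9*exp(-c)/8 + 5*exp(-8*c/5)/2


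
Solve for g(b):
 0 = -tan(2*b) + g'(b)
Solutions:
 g(b) = C1 - log(cos(2*b))/2


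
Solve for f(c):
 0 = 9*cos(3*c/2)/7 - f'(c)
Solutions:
 f(c) = C1 + 6*sin(3*c/2)/7


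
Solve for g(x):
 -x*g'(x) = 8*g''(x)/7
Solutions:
 g(x) = C1 + C2*erf(sqrt(7)*x/4)


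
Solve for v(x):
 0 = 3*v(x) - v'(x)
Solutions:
 v(x) = C1*exp(3*x)


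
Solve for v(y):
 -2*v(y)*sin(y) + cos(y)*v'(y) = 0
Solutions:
 v(y) = C1/cos(y)^2


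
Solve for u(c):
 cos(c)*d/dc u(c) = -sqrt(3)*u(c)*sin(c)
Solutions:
 u(c) = C1*cos(c)^(sqrt(3))


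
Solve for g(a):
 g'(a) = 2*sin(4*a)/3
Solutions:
 g(a) = C1 - cos(4*a)/6


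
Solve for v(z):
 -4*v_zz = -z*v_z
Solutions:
 v(z) = C1 + C2*erfi(sqrt(2)*z/4)


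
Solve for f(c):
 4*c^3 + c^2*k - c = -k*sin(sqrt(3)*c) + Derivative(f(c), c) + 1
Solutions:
 f(c) = C1 + c^4 + c^3*k/3 - c^2/2 - c - sqrt(3)*k*cos(sqrt(3)*c)/3


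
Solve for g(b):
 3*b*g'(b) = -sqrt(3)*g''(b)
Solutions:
 g(b) = C1 + C2*erf(sqrt(2)*3^(1/4)*b/2)


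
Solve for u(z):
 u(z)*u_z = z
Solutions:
 u(z) = -sqrt(C1 + z^2)
 u(z) = sqrt(C1 + z^2)


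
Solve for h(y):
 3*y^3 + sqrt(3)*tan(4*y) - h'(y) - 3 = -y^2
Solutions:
 h(y) = C1 + 3*y^4/4 + y^3/3 - 3*y - sqrt(3)*log(cos(4*y))/4


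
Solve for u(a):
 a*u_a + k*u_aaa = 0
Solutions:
 u(a) = C1 + Integral(C2*airyai(a*(-1/k)^(1/3)) + C3*airybi(a*(-1/k)^(1/3)), a)


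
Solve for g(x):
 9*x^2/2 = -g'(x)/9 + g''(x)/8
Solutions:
 g(x) = C1 + C2*exp(8*x/9) - 27*x^3/2 - 729*x^2/16 - 6561*x/64


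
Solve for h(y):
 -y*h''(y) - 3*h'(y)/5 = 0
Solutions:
 h(y) = C1 + C2*y^(2/5)


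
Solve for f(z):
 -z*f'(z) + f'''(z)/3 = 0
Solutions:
 f(z) = C1 + Integral(C2*airyai(3^(1/3)*z) + C3*airybi(3^(1/3)*z), z)


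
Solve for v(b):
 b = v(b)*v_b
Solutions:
 v(b) = -sqrt(C1 + b^2)
 v(b) = sqrt(C1 + b^2)


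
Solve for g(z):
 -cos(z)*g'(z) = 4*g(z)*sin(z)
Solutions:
 g(z) = C1*cos(z)^4


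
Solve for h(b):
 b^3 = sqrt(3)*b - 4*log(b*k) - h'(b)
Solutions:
 h(b) = C1 - b^4/4 + sqrt(3)*b^2/2 - 4*b*log(b*k) + 4*b


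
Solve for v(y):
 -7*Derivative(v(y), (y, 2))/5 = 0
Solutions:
 v(y) = C1 + C2*y


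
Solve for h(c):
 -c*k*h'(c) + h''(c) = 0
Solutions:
 h(c) = Piecewise((-sqrt(2)*sqrt(pi)*C1*erf(sqrt(2)*c*sqrt(-k)/2)/(2*sqrt(-k)) - C2, (k > 0) | (k < 0)), (-C1*c - C2, True))


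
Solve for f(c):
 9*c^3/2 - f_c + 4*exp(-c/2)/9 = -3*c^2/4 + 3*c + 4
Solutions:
 f(c) = C1 + 9*c^4/8 + c^3/4 - 3*c^2/2 - 4*c - 8*exp(-c/2)/9


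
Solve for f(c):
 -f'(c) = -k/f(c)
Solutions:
 f(c) = -sqrt(C1 + 2*c*k)
 f(c) = sqrt(C1 + 2*c*k)


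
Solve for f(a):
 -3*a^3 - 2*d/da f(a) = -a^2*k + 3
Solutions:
 f(a) = C1 - 3*a^4/8 + a^3*k/6 - 3*a/2


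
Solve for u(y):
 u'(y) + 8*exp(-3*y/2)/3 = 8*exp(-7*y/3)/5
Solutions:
 u(y) = C1 + 16*exp(-3*y/2)/9 - 24*exp(-7*y/3)/35


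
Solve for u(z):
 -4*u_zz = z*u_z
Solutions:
 u(z) = C1 + C2*erf(sqrt(2)*z/4)


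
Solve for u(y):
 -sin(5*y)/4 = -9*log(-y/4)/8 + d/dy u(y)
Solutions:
 u(y) = C1 + 9*y*log(-y)/8 - 9*y*log(2)/4 - 9*y/8 + cos(5*y)/20


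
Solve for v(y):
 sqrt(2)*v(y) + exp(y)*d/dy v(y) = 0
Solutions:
 v(y) = C1*exp(sqrt(2)*exp(-y))


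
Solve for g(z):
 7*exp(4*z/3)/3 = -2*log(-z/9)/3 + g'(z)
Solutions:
 g(z) = C1 + 2*z*log(-z)/3 + 2*z*(-2*log(3) - 1)/3 + 7*exp(4*z/3)/4


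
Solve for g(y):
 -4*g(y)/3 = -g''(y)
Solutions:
 g(y) = C1*exp(-2*sqrt(3)*y/3) + C2*exp(2*sqrt(3)*y/3)


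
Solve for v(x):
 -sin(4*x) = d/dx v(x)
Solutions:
 v(x) = C1 + cos(4*x)/4


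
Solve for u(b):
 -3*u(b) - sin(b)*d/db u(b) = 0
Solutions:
 u(b) = C1*(cos(b) + 1)^(3/2)/(cos(b) - 1)^(3/2)


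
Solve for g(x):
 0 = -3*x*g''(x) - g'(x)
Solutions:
 g(x) = C1 + C2*x^(2/3)


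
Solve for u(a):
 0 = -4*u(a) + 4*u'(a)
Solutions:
 u(a) = C1*exp(a)


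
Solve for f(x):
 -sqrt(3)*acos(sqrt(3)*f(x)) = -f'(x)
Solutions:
 Integral(1/acos(sqrt(3)*_y), (_y, f(x))) = C1 + sqrt(3)*x


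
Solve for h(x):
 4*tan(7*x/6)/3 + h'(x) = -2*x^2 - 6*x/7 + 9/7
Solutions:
 h(x) = C1 - 2*x^3/3 - 3*x^2/7 + 9*x/7 + 8*log(cos(7*x/6))/7


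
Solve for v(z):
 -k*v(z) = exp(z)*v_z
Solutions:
 v(z) = C1*exp(k*exp(-z))


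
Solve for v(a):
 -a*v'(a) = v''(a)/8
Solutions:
 v(a) = C1 + C2*erf(2*a)


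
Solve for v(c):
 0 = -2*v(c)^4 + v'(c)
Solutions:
 v(c) = (-1/(C1 + 6*c))^(1/3)
 v(c) = (-1/(C1 + 2*c))^(1/3)*(-3^(2/3) - 3*3^(1/6)*I)/6
 v(c) = (-1/(C1 + 2*c))^(1/3)*(-3^(2/3) + 3*3^(1/6)*I)/6


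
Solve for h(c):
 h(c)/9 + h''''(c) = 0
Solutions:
 h(c) = (C1*sin(sqrt(6)*c/6) + C2*cos(sqrt(6)*c/6))*exp(-sqrt(6)*c/6) + (C3*sin(sqrt(6)*c/6) + C4*cos(sqrt(6)*c/6))*exp(sqrt(6)*c/6)


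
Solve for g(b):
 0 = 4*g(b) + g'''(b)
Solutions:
 g(b) = C3*exp(-2^(2/3)*b) + (C1*sin(2^(2/3)*sqrt(3)*b/2) + C2*cos(2^(2/3)*sqrt(3)*b/2))*exp(2^(2/3)*b/2)


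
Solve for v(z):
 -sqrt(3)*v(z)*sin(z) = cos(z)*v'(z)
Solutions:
 v(z) = C1*cos(z)^(sqrt(3))


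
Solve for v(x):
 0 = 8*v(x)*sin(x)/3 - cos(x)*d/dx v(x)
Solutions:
 v(x) = C1/cos(x)^(8/3)


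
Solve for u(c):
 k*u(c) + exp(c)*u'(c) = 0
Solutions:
 u(c) = C1*exp(k*exp(-c))


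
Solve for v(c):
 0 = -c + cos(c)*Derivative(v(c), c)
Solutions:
 v(c) = C1 + Integral(c/cos(c), c)


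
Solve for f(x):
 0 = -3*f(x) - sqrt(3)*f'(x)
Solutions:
 f(x) = C1*exp(-sqrt(3)*x)


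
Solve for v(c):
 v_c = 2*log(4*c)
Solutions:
 v(c) = C1 + 2*c*log(c) - 2*c + c*log(16)


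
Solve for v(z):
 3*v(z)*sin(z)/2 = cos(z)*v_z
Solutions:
 v(z) = C1/cos(z)^(3/2)


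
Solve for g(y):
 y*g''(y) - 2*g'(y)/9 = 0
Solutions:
 g(y) = C1 + C2*y^(11/9)


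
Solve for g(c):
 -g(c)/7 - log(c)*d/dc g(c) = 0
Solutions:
 g(c) = C1*exp(-li(c)/7)


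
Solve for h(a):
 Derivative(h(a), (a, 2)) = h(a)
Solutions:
 h(a) = C1*exp(-a) + C2*exp(a)


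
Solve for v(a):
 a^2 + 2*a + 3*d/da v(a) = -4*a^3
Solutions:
 v(a) = C1 - a^4/3 - a^3/9 - a^2/3


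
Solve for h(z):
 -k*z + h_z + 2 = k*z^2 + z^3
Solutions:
 h(z) = C1 + k*z^3/3 + k*z^2/2 + z^4/4 - 2*z


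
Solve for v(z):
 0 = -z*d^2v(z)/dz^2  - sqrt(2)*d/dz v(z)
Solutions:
 v(z) = C1 + C2*z^(1 - sqrt(2))


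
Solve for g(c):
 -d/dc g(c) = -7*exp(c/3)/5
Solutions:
 g(c) = C1 + 21*exp(c/3)/5


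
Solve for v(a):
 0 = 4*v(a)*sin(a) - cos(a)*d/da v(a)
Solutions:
 v(a) = C1/cos(a)^4


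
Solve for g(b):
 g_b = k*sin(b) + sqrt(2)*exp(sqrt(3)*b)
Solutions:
 g(b) = C1 - k*cos(b) + sqrt(6)*exp(sqrt(3)*b)/3


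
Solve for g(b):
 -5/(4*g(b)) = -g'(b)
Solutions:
 g(b) = -sqrt(C1 + 10*b)/2
 g(b) = sqrt(C1 + 10*b)/2


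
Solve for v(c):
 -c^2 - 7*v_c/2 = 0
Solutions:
 v(c) = C1 - 2*c^3/21


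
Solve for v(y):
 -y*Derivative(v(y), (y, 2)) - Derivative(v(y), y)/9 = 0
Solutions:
 v(y) = C1 + C2*y^(8/9)


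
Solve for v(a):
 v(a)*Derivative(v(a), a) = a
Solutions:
 v(a) = -sqrt(C1 + a^2)
 v(a) = sqrt(C1 + a^2)


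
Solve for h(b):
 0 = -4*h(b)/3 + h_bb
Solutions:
 h(b) = C1*exp(-2*sqrt(3)*b/3) + C2*exp(2*sqrt(3)*b/3)


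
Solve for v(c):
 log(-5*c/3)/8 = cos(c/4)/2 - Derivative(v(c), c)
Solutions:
 v(c) = C1 - c*log(-c)/8 - c*log(5)/8 + c/8 + c*log(3)/8 + 2*sin(c/4)


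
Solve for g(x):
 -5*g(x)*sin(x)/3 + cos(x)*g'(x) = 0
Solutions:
 g(x) = C1/cos(x)^(5/3)


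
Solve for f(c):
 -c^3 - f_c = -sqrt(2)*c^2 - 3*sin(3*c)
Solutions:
 f(c) = C1 - c^4/4 + sqrt(2)*c^3/3 - cos(3*c)


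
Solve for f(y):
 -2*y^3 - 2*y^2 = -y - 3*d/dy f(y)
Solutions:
 f(y) = C1 + y^4/6 + 2*y^3/9 - y^2/6


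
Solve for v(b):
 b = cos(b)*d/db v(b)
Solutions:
 v(b) = C1 + Integral(b/cos(b), b)


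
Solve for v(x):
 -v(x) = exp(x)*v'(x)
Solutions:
 v(x) = C1*exp(exp(-x))


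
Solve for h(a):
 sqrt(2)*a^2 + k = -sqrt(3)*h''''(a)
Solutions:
 h(a) = C1 + C2*a + C3*a^2 + C4*a^3 - sqrt(6)*a^6/1080 - sqrt(3)*a^4*k/72


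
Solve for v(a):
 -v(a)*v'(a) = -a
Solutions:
 v(a) = -sqrt(C1 + a^2)
 v(a) = sqrt(C1 + a^2)


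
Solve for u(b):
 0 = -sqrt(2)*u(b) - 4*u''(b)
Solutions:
 u(b) = C1*sin(2^(1/4)*b/2) + C2*cos(2^(1/4)*b/2)


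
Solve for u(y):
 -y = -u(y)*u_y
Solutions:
 u(y) = -sqrt(C1 + y^2)
 u(y) = sqrt(C1 + y^2)


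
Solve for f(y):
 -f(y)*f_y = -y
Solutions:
 f(y) = -sqrt(C1 + y^2)
 f(y) = sqrt(C1 + y^2)


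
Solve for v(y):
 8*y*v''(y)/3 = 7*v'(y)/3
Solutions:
 v(y) = C1 + C2*y^(15/8)


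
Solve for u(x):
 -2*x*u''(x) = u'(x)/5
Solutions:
 u(x) = C1 + C2*x^(9/10)


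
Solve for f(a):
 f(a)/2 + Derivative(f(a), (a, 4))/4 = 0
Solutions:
 f(a) = (C1*sin(2^(3/4)*a/2) + C2*cos(2^(3/4)*a/2))*exp(-2^(3/4)*a/2) + (C3*sin(2^(3/4)*a/2) + C4*cos(2^(3/4)*a/2))*exp(2^(3/4)*a/2)


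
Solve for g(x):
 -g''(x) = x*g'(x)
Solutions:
 g(x) = C1 + C2*erf(sqrt(2)*x/2)


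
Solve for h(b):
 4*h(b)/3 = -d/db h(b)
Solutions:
 h(b) = C1*exp(-4*b/3)


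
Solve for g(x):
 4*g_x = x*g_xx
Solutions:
 g(x) = C1 + C2*x^5


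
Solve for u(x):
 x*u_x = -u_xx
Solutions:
 u(x) = C1 + C2*erf(sqrt(2)*x/2)


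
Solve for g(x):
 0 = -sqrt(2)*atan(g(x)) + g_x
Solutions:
 Integral(1/atan(_y), (_y, g(x))) = C1 + sqrt(2)*x


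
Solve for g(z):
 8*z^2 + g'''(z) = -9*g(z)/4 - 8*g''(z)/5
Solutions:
 g(z) = C1*exp(z*(-32 + 256/(45*sqrt(578505) + 34471)^(1/3) + (45*sqrt(578505) + 34471)^(1/3))/60)*sin(sqrt(3)*z*(-(45*sqrt(578505) + 34471)^(1/3) + 256/(45*sqrt(578505) + 34471)^(1/3))/60) + C2*exp(z*(-32 + 256/(45*sqrt(578505) + 34471)^(1/3) + (45*sqrt(578505) + 34471)^(1/3))/60)*cos(sqrt(3)*z*(-(45*sqrt(578505) + 34471)^(1/3) + 256/(45*sqrt(578505) + 34471)^(1/3))/60) + C3*exp(-z*(256/(45*sqrt(578505) + 34471)^(1/3) + 16 + (45*sqrt(578505) + 34471)^(1/3))/30) - 32*z^2/9 + 2048/405


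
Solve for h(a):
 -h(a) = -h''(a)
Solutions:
 h(a) = C1*exp(-a) + C2*exp(a)


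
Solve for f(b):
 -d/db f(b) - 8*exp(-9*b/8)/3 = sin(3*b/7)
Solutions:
 f(b) = C1 + 7*cos(3*b/7)/3 + 64*exp(-9*b/8)/27


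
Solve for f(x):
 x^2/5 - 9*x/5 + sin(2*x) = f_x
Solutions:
 f(x) = C1 + x^3/15 - 9*x^2/10 - cos(2*x)/2


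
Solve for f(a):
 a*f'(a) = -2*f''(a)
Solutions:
 f(a) = C1 + C2*erf(a/2)


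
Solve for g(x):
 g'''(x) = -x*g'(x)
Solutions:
 g(x) = C1 + Integral(C2*airyai(-x) + C3*airybi(-x), x)


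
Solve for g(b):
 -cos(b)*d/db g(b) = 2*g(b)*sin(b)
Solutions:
 g(b) = C1*cos(b)^2


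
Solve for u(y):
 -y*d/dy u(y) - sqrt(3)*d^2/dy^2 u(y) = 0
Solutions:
 u(y) = C1 + C2*erf(sqrt(2)*3^(3/4)*y/6)


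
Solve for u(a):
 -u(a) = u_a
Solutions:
 u(a) = C1*exp(-a)


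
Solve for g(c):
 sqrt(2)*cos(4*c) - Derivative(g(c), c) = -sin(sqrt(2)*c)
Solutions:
 g(c) = C1 + sqrt(2)*sin(4*c)/4 - sqrt(2)*cos(sqrt(2)*c)/2


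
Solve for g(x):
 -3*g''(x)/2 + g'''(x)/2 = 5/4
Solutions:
 g(x) = C1 + C2*x + C3*exp(3*x) - 5*x^2/12


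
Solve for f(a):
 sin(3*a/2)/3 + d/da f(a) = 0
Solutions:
 f(a) = C1 + 2*cos(3*a/2)/9


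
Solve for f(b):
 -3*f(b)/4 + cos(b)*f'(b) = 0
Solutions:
 f(b) = C1*(sin(b) + 1)^(3/8)/(sin(b) - 1)^(3/8)


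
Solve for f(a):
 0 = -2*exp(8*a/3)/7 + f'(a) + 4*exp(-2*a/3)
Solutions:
 f(a) = C1 + 3*exp(8*a/3)/28 + 6*exp(-2*a/3)


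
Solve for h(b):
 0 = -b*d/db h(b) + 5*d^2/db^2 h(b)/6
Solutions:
 h(b) = C1 + C2*erfi(sqrt(15)*b/5)


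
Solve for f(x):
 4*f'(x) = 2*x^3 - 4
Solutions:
 f(x) = C1 + x^4/8 - x


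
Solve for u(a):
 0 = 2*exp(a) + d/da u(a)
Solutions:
 u(a) = C1 - 2*exp(a)


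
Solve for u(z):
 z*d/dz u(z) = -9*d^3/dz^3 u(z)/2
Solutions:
 u(z) = C1 + Integral(C2*airyai(-6^(1/3)*z/3) + C3*airybi(-6^(1/3)*z/3), z)


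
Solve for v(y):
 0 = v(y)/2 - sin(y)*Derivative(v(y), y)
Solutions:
 v(y) = C1*(cos(y) - 1)^(1/4)/(cos(y) + 1)^(1/4)


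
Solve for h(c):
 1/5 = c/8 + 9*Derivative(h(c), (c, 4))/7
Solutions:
 h(c) = C1 + C2*c + C3*c^2 + C4*c^3 - 7*c^5/8640 + 7*c^4/1080


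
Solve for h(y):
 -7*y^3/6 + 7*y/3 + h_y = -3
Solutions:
 h(y) = C1 + 7*y^4/24 - 7*y^2/6 - 3*y


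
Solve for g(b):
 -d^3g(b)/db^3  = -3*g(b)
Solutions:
 g(b) = C3*exp(3^(1/3)*b) + (C1*sin(3^(5/6)*b/2) + C2*cos(3^(5/6)*b/2))*exp(-3^(1/3)*b/2)


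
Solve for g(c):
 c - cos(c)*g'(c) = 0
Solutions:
 g(c) = C1 + Integral(c/cos(c), c)


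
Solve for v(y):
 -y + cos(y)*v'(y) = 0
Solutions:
 v(y) = C1 + Integral(y/cos(y), y)


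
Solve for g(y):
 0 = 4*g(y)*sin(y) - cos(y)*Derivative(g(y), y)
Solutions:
 g(y) = C1/cos(y)^4


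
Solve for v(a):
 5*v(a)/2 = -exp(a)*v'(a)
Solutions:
 v(a) = C1*exp(5*exp(-a)/2)


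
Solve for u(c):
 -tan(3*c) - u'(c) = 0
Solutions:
 u(c) = C1 + log(cos(3*c))/3


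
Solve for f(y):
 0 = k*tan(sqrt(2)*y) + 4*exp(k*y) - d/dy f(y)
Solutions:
 f(y) = C1 - sqrt(2)*k*log(cos(sqrt(2)*y))/2 + 4*Piecewise((exp(k*y)/k, Ne(k, 0)), (y, True))


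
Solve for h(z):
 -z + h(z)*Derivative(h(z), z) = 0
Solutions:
 h(z) = -sqrt(C1 + z^2)
 h(z) = sqrt(C1 + z^2)


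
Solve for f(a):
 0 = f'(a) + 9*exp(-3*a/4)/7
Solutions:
 f(a) = C1 + 12*exp(-3*a/4)/7


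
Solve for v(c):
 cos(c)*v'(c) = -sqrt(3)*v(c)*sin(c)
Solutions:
 v(c) = C1*cos(c)^(sqrt(3))


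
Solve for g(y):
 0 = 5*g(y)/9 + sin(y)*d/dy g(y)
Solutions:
 g(y) = C1*(cos(y) + 1)^(5/18)/(cos(y) - 1)^(5/18)


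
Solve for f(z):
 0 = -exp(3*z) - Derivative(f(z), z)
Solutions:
 f(z) = C1 - exp(3*z)/3


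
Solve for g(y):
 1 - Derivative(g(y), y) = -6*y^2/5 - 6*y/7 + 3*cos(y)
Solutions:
 g(y) = C1 + 2*y^3/5 + 3*y^2/7 + y - 3*sin(y)


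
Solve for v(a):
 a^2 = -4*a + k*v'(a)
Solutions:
 v(a) = C1 + a^3/(3*k) + 2*a^2/k


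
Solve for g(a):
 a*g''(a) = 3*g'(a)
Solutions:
 g(a) = C1 + C2*a^4


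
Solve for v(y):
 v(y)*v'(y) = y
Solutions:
 v(y) = -sqrt(C1 + y^2)
 v(y) = sqrt(C1 + y^2)


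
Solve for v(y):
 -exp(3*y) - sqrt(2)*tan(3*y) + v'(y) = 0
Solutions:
 v(y) = C1 + exp(3*y)/3 - sqrt(2)*log(cos(3*y))/3


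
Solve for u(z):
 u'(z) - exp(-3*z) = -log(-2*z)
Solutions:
 u(z) = C1 - z*log(-z) + z*(1 - log(2)) - exp(-3*z)/3


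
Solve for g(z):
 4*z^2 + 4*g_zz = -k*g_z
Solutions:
 g(z) = C1 + C2*exp(-k*z/4) - 4*z^3/(3*k) + 16*z^2/k^2 - 128*z/k^3


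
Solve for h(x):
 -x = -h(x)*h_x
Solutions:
 h(x) = -sqrt(C1 + x^2)
 h(x) = sqrt(C1 + x^2)


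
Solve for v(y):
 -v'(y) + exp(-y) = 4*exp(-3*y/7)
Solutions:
 v(y) = C1 - exp(-y) + 28*exp(-3*y/7)/3


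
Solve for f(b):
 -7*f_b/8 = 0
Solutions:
 f(b) = C1


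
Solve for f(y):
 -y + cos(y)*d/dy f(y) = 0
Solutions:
 f(y) = C1 + Integral(y/cos(y), y)


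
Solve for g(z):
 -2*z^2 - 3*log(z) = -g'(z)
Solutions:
 g(z) = C1 + 2*z^3/3 + 3*z*log(z) - 3*z


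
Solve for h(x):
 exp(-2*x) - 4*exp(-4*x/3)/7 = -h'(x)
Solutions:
 h(x) = C1 + exp(-2*x)/2 - 3*exp(-4*x/3)/7


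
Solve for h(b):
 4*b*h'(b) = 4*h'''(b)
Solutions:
 h(b) = C1 + Integral(C2*airyai(b) + C3*airybi(b), b)


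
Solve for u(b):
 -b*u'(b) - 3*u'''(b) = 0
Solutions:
 u(b) = C1 + Integral(C2*airyai(-3^(2/3)*b/3) + C3*airybi(-3^(2/3)*b/3), b)


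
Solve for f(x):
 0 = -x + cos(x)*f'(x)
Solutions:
 f(x) = C1 + Integral(x/cos(x), x)


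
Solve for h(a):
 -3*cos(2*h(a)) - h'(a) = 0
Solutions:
 h(a) = -asin((C1 + exp(12*a))/(C1 - exp(12*a)))/2 + pi/2
 h(a) = asin((C1 + exp(12*a))/(C1 - exp(12*a)))/2


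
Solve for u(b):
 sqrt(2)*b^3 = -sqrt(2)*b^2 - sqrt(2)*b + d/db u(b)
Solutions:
 u(b) = C1 + sqrt(2)*b^4/4 + sqrt(2)*b^3/3 + sqrt(2)*b^2/2


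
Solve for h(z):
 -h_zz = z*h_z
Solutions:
 h(z) = C1 + C2*erf(sqrt(2)*z/2)


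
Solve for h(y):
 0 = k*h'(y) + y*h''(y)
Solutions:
 h(y) = C1 + y^(1 - re(k))*(C2*sin(log(y)*Abs(im(k))) + C3*cos(log(y)*im(k)))


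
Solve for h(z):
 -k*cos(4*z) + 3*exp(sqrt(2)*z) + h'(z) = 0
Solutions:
 h(z) = C1 + k*sin(4*z)/4 - 3*sqrt(2)*exp(sqrt(2)*z)/2


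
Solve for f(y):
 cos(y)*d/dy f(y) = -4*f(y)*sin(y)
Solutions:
 f(y) = C1*cos(y)^4


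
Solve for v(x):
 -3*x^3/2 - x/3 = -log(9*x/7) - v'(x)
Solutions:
 v(x) = C1 + 3*x^4/8 + x^2/6 - x*log(x) + x*log(7/9) + x


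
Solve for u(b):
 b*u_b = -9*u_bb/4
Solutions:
 u(b) = C1 + C2*erf(sqrt(2)*b/3)


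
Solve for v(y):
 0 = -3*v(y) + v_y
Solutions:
 v(y) = C1*exp(3*y)


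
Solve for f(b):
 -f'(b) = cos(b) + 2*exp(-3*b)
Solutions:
 f(b) = C1 - sin(b) + 2*exp(-3*b)/3


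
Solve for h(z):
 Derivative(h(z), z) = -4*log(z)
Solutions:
 h(z) = C1 - 4*z*log(z) + 4*z


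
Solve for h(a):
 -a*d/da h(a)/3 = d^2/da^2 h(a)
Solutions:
 h(a) = C1 + C2*erf(sqrt(6)*a/6)


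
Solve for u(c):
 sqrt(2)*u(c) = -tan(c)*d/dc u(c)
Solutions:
 u(c) = C1/sin(c)^(sqrt(2))


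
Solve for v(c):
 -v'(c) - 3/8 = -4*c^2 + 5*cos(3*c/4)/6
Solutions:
 v(c) = C1 + 4*c^3/3 - 3*c/8 - 10*sin(3*c/4)/9


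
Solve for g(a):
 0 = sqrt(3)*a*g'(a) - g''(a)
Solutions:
 g(a) = C1 + C2*erfi(sqrt(2)*3^(1/4)*a/2)


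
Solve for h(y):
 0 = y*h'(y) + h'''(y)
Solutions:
 h(y) = C1 + Integral(C2*airyai(-y) + C3*airybi(-y), y)


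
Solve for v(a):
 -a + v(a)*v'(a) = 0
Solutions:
 v(a) = -sqrt(C1 + a^2)
 v(a) = sqrt(C1 + a^2)


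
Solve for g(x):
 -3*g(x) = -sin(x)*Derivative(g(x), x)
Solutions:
 g(x) = C1*(cos(x) - 1)^(3/2)/(cos(x) + 1)^(3/2)


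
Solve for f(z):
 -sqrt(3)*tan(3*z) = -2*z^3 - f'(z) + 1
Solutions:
 f(z) = C1 - z^4/2 + z - sqrt(3)*log(cos(3*z))/3


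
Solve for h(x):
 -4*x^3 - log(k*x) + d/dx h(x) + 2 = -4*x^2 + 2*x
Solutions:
 h(x) = C1 + x^4 - 4*x^3/3 + x^2 + x*log(k*x) - 3*x


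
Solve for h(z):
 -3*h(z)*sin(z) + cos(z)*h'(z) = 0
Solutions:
 h(z) = C1/cos(z)^3


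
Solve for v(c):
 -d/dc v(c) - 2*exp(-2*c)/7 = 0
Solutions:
 v(c) = C1 + exp(-2*c)/7


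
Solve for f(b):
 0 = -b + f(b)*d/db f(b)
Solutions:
 f(b) = -sqrt(C1 + b^2)
 f(b) = sqrt(C1 + b^2)


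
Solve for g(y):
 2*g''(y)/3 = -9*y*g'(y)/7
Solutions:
 g(y) = C1 + C2*erf(3*sqrt(21)*y/14)


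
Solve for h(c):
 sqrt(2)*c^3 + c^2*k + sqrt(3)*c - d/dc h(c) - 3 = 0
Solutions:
 h(c) = C1 + sqrt(2)*c^4/4 + c^3*k/3 + sqrt(3)*c^2/2 - 3*c


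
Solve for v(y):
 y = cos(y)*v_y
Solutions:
 v(y) = C1 + Integral(y/cos(y), y)


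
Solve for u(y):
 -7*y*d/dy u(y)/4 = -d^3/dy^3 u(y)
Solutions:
 u(y) = C1 + Integral(C2*airyai(14^(1/3)*y/2) + C3*airybi(14^(1/3)*y/2), y)


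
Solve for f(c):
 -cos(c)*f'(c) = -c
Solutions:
 f(c) = C1 + Integral(c/cos(c), c)


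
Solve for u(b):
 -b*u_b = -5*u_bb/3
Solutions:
 u(b) = C1 + C2*erfi(sqrt(30)*b/10)


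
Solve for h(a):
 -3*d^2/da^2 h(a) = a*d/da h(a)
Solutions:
 h(a) = C1 + C2*erf(sqrt(6)*a/6)


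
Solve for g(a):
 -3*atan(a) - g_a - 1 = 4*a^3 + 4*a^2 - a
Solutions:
 g(a) = C1 - a^4 - 4*a^3/3 + a^2/2 - 3*a*atan(a) - a + 3*log(a^2 + 1)/2


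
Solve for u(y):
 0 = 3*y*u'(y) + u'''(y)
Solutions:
 u(y) = C1 + Integral(C2*airyai(-3^(1/3)*y) + C3*airybi(-3^(1/3)*y), y)


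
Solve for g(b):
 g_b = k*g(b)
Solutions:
 g(b) = C1*exp(b*k)


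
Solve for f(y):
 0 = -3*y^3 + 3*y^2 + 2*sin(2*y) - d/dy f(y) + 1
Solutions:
 f(y) = C1 - 3*y^4/4 + y^3 + y - cos(2*y)


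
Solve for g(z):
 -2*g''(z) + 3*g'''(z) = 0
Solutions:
 g(z) = C1 + C2*z + C3*exp(2*z/3)


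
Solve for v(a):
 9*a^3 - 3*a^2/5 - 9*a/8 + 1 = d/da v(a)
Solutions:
 v(a) = C1 + 9*a^4/4 - a^3/5 - 9*a^2/16 + a


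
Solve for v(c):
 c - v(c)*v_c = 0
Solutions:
 v(c) = -sqrt(C1 + c^2)
 v(c) = sqrt(C1 + c^2)


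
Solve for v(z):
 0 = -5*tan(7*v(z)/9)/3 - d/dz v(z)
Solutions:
 v(z) = -9*asin(C1*exp(-35*z/27))/7 + 9*pi/7
 v(z) = 9*asin(C1*exp(-35*z/27))/7


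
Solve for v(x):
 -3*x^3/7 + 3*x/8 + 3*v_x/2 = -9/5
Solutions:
 v(x) = C1 + x^4/14 - x^2/8 - 6*x/5


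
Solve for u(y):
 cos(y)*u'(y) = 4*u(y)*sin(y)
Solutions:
 u(y) = C1/cos(y)^4


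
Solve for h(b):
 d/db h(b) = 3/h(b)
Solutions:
 h(b) = -sqrt(C1 + 6*b)
 h(b) = sqrt(C1 + 6*b)


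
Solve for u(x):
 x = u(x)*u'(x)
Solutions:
 u(x) = -sqrt(C1 + x^2)
 u(x) = sqrt(C1 + x^2)


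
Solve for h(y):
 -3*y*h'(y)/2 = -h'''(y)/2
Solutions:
 h(y) = C1 + Integral(C2*airyai(3^(1/3)*y) + C3*airybi(3^(1/3)*y), y)


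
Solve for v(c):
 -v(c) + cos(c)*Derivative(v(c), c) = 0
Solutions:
 v(c) = C1*sqrt(sin(c) + 1)/sqrt(sin(c) - 1)


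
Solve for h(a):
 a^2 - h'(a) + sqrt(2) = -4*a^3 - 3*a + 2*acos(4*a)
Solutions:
 h(a) = C1 + a^4 + a^3/3 + 3*a^2/2 - 2*a*acos(4*a) + sqrt(2)*a + sqrt(1 - 16*a^2)/2


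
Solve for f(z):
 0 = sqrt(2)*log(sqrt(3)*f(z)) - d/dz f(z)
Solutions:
 -sqrt(2)*Integral(1/(2*log(_y) + log(3)), (_y, f(z))) = C1 - z


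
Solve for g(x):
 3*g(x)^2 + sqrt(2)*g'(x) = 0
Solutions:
 g(x) = 2/(C1 + 3*sqrt(2)*x)


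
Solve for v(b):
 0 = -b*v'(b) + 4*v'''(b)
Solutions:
 v(b) = C1 + Integral(C2*airyai(2^(1/3)*b/2) + C3*airybi(2^(1/3)*b/2), b)


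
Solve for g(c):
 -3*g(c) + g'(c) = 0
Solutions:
 g(c) = C1*exp(3*c)


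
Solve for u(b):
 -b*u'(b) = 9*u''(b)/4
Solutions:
 u(b) = C1 + C2*erf(sqrt(2)*b/3)


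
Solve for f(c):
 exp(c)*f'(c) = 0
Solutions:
 f(c) = C1


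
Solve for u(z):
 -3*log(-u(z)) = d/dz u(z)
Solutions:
 -li(-u(z)) = C1 - 3*z


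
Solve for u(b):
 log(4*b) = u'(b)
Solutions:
 u(b) = C1 + b*log(b) - b + b*log(4)


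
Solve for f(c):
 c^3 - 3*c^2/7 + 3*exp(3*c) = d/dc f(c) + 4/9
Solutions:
 f(c) = C1 + c^4/4 - c^3/7 - 4*c/9 + exp(3*c)


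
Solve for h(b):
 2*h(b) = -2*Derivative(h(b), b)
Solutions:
 h(b) = C1*exp(-b)


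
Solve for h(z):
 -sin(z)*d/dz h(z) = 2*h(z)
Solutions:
 h(z) = C1*(cos(z) + 1)/(cos(z) - 1)


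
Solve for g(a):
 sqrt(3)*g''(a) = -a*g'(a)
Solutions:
 g(a) = C1 + C2*erf(sqrt(2)*3^(3/4)*a/6)


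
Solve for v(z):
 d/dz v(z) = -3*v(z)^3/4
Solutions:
 v(z) = -sqrt(2)*sqrt(-1/(C1 - 3*z))
 v(z) = sqrt(2)*sqrt(-1/(C1 - 3*z))


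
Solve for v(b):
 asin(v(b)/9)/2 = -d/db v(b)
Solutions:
 Integral(1/asin(_y/9), (_y, v(b))) = C1 - b/2


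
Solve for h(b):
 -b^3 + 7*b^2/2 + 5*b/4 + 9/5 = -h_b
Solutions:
 h(b) = C1 + b^4/4 - 7*b^3/6 - 5*b^2/8 - 9*b/5


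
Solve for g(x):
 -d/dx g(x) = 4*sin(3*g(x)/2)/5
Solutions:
 4*x/5 + log(cos(3*g(x)/2) - 1)/3 - log(cos(3*g(x)/2) + 1)/3 = C1
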